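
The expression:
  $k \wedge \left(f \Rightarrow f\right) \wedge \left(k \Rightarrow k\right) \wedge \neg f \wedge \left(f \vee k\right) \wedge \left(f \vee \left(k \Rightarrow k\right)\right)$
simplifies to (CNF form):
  $k \wedge \neg f$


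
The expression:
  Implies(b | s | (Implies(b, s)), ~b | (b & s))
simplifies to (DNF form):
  s | ~b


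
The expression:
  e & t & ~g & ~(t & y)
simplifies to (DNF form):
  e & t & ~g & ~y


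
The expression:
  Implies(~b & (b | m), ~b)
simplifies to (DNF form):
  True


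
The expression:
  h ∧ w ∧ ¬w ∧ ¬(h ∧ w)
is never true.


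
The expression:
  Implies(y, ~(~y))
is always true.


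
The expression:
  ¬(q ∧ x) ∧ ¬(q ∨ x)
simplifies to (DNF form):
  ¬q ∧ ¬x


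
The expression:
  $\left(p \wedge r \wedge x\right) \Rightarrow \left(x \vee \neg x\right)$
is always true.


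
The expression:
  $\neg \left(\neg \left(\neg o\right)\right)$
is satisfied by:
  {o: False}


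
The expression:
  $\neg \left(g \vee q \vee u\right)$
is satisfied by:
  {q: False, u: False, g: False}


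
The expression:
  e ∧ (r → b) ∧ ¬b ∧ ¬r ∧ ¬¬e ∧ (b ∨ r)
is never true.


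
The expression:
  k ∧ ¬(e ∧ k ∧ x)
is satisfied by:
  {k: True, e: False, x: False}
  {k: True, x: True, e: False}
  {k: True, e: True, x: False}


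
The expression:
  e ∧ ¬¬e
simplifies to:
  e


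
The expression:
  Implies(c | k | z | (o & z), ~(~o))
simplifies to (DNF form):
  o | (~c & ~k & ~z)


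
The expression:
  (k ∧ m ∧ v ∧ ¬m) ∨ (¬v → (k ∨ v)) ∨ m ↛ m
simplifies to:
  k ∨ v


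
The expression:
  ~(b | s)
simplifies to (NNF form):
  ~b & ~s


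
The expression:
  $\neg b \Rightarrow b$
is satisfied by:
  {b: True}


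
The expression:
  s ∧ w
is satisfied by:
  {w: True, s: True}


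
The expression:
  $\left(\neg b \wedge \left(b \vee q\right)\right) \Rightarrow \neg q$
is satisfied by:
  {b: True, q: False}
  {q: False, b: False}
  {q: True, b: True}


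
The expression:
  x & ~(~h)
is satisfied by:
  {h: True, x: True}


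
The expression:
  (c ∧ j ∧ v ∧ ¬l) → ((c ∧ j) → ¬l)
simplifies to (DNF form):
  True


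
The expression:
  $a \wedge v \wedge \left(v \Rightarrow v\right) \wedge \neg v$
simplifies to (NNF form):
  $\text{False}$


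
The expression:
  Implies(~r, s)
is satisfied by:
  {r: True, s: True}
  {r: True, s: False}
  {s: True, r: False}


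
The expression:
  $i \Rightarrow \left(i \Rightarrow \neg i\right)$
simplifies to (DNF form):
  $\neg i$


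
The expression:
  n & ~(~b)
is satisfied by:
  {b: True, n: True}


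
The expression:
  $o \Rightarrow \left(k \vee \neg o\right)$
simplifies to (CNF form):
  $k \vee \neg o$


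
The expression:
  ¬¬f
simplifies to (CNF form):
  f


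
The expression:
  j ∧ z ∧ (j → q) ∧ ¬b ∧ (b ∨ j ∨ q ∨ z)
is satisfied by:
  {z: True, j: True, q: True, b: False}


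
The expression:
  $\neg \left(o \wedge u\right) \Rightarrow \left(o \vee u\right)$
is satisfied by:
  {o: True, u: True}
  {o: True, u: False}
  {u: True, o: False}


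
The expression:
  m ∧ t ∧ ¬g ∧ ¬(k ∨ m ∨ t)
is never true.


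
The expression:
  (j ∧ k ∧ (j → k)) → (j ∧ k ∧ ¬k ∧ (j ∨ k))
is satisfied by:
  {k: False, j: False}
  {j: True, k: False}
  {k: True, j: False}


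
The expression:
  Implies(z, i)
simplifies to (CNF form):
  i | ~z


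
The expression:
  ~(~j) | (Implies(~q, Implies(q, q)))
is always true.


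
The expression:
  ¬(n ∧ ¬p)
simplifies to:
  p ∨ ¬n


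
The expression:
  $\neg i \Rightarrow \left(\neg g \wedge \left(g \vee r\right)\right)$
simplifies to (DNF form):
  $i \vee \left(r \wedge \neg g\right)$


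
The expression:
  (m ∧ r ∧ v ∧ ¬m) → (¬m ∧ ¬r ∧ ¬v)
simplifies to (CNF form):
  True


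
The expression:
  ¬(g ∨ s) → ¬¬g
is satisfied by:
  {g: True, s: True}
  {g: True, s: False}
  {s: True, g: False}


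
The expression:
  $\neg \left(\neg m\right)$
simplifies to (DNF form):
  $m$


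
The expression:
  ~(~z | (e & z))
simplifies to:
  z & ~e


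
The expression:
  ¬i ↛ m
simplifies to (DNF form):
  ¬i ∧ ¬m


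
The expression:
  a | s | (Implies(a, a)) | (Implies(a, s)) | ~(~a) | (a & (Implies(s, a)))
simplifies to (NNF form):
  True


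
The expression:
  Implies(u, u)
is always true.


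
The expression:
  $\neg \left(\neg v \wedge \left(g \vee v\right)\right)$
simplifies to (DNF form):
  $v \vee \neg g$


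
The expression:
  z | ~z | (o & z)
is always true.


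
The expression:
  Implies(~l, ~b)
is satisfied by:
  {l: True, b: False}
  {b: False, l: False}
  {b: True, l: True}


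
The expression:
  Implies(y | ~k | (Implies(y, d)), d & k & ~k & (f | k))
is never true.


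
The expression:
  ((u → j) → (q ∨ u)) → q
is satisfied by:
  {q: True, u: False}
  {u: False, q: False}
  {u: True, q: True}


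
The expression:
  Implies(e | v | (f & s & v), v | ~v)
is always true.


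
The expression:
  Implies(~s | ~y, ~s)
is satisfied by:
  {y: True, s: False}
  {s: False, y: False}
  {s: True, y: True}


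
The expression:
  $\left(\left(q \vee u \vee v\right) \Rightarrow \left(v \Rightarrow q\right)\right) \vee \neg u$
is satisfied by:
  {q: True, u: False, v: False}
  {u: False, v: False, q: False}
  {q: True, v: True, u: False}
  {v: True, u: False, q: False}
  {q: True, u: True, v: False}
  {u: True, q: False, v: False}
  {q: True, v: True, u: True}


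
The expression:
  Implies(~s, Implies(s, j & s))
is always true.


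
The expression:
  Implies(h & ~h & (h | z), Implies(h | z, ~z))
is always true.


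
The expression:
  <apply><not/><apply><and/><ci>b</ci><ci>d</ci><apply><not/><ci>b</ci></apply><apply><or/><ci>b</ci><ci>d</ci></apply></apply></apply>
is always true.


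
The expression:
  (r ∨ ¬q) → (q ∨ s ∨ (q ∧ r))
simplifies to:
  q ∨ s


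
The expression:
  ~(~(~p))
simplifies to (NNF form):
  ~p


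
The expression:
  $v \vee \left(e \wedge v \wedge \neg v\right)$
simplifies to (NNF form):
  $v$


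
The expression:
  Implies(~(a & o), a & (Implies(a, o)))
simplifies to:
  a & o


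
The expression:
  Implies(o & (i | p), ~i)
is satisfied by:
  {o: False, i: False}
  {i: True, o: False}
  {o: True, i: False}


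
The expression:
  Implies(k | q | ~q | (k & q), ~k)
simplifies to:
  ~k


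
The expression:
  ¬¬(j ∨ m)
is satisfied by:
  {m: True, j: True}
  {m: True, j: False}
  {j: True, m: False}


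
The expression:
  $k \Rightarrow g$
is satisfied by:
  {g: True, k: False}
  {k: False, g: False}
  {k: True, g: True}


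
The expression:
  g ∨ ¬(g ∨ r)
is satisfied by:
  {g: True, r: False}
  {r: False, g: False}
  {r: True, g: True}


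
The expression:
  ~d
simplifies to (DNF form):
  ~d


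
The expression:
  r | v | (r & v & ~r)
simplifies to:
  r | v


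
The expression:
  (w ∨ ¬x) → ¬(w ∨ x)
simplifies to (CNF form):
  ¬w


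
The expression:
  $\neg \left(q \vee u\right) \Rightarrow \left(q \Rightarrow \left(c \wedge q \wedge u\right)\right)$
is always true.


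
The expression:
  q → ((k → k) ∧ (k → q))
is always true.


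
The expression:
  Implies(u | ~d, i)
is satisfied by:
  {i: True, d: True, u: False}
  {i: True, u: False, d: False}
  {i: True, d: True, u: True}
  {i: True, u: True, d: False}
  {d: True, u: False, i: False}


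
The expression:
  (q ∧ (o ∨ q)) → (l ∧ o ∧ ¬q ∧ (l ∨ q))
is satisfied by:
  {q: False}


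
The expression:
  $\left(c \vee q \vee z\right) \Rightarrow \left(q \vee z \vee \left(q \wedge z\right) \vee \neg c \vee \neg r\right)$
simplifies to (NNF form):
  $q \vee z \vee \neg c \vee \neg r$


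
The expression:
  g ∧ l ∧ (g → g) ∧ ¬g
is never true.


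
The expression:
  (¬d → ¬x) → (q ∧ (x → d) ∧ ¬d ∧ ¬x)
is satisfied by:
  {x: True, q: True, d: False}
  {x: True, q: False, d: False}
  {q: True, x: False, d: False}


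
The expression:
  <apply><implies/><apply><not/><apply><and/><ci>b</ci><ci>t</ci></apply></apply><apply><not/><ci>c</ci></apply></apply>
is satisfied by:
  {b: True, t: True, c: False}
  {b: True, t: False, c: False}
  {t: True, b: False, c: False}
  {b: False, t: False, c: False}
  {b: True, c: True, t: True}


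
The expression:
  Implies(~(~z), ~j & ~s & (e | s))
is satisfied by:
  {e: True, j: False, z: False, s: False}
  {s: False, j: False, e: False, z: False}
  {s: True, e: True, j: False, z: False}
  {s: True, j: False, e: False, z: False}
  {e: True, j: True, s: False, z: False}
  {j: True, s: False, e: False, z: False}
  {s: True, j: True, e: True, z: False}
  {s: True, j: True, e: False, z: False}
  {z: True, e: True, s: False, j: False}


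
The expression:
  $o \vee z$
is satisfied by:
  {o: True, z: True}
  {o: True, z: False}
  {z: True, o: False}


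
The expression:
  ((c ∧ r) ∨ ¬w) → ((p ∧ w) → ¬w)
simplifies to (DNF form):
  ¬c ∨ ¬p ∨ ¬r ∨ ¬w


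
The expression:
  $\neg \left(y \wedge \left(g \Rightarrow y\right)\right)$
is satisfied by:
  {y: False}


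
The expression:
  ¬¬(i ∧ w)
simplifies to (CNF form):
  i ∧ w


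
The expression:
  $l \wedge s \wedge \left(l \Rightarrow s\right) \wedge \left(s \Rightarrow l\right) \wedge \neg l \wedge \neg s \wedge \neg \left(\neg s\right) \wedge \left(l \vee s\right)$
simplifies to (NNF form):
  $\text{False}$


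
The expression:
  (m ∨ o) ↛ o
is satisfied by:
  {m: True, o: False}


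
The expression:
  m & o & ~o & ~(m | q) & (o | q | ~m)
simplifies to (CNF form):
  False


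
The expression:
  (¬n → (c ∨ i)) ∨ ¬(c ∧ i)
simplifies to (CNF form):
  True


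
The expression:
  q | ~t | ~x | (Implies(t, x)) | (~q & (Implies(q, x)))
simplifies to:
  True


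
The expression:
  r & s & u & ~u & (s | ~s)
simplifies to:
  False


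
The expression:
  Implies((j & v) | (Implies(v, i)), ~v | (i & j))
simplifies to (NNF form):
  ~v | (i & j) | (~i & ~j)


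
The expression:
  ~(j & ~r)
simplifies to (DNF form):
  r | ~j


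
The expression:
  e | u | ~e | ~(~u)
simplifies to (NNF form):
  True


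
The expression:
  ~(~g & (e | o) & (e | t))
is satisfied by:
  {g: True, o: False, e: False, t: False}
  {t: True, g: True, o: False, e: False}
  {g: True, o: True, t: False, e: False}
  {t: True, g: True, o: True, e: False}
  {e: True, g: True, t: False, o: False}
  {e: True, g: True, t: True, o: False}
  {e: True, g: True, o: True, t: False}
  {t: True, e: True, g: True, o: True}
  {e: False, o: False, g: False, t: False}
  {t: True, e: False, o: False, g: False}
  {o: True, e: False, g: False, t: False}


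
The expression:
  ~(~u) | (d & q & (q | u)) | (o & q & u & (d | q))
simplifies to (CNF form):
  (d | u) & (q | u)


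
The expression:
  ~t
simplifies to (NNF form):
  ~t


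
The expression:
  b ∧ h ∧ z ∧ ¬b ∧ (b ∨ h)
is never true.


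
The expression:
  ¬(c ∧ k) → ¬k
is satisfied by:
  {c: True, k: False}
  {k: False, c: False}
  {k: True, c: True}


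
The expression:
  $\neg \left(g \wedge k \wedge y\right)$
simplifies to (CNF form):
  $\neg g \vee \neg k \vee \neg y$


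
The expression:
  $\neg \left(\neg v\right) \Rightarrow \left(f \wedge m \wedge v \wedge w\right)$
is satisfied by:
  {m: True, w: True, f: True, v: False}
  {m: True, w: True, f: False, v: False}
  {m: True, f: True, w: False, v: False}
  {m: True, f: False, w: False, v: False}
  {w: True, f: True, m: False, v: False}
  {w: True, m: False, f: False, v: False}
  {w: False, f: True, m: False, v: False}
  {w: False, m: False, f: False, v: False}
  {m: True, v: True, w: True, f: True}


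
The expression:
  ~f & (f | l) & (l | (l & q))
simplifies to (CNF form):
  l & ~f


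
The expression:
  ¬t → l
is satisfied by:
  {t: True, l: True}
  {t: True, l: False}
  {l: True, t: False}


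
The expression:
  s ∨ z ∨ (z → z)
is always true.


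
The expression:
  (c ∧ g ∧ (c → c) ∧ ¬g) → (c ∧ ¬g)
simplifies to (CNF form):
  True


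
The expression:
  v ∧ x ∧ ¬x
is never true.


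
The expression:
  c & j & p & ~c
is never true.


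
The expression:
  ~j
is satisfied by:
  {j: False}


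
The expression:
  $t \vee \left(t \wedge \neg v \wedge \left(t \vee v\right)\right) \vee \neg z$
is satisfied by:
  {t: True, z: False}
  {z: False, t: False}
  {z: True, t: True}


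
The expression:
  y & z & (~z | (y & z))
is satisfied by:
  {z: True, y: True}


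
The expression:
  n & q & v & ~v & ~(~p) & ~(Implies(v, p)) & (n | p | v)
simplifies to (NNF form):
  False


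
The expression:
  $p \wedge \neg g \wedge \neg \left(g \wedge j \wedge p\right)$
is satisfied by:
  {p: True, g: False}


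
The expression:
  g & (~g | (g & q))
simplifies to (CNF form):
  g & q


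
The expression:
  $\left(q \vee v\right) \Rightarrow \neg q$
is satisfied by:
  {q: False}


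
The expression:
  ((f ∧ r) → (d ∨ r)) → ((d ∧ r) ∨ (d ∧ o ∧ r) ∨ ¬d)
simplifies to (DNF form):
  r ∨ ¬d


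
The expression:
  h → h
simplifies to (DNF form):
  True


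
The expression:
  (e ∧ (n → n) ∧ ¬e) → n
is always true.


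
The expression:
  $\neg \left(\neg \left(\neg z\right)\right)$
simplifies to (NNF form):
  $\neg z$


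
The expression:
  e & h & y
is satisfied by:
  {h: True, e: True, y: True}


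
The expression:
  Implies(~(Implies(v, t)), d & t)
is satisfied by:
  {t: True, v: False}
  {v: False, t: False}
  {v: True, t: True}


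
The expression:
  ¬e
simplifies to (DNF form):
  ¬e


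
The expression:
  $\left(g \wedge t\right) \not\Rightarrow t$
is never true.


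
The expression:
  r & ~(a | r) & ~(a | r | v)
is never true.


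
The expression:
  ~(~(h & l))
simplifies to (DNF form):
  h & l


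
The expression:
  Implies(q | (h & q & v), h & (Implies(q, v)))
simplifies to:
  ~q | (h & v)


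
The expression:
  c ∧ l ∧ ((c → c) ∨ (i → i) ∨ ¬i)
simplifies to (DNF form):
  c ∧ l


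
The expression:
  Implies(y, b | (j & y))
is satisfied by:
  {b: True, j: True, y: False}
  {b: True, j: False, y: False}
  {j: True, b: False, y: False}
  {b: False, j: False, y: False}
  {b: True, y: True, j: True}
  {b: True, y: True, j: False}
  {y: True, j: True, b: False}


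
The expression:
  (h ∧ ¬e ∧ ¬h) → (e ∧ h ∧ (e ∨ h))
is always true.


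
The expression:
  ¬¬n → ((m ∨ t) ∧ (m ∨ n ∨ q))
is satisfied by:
  {t: True, m: True, n: False}
  {t: True, m: False, n: False}
  {m: True, t: False, n: False}
  {t: False, m: False, n: False}
  {n: True, t: True, m: True}
  {n: True, t: True, m: False}
  {n: True, m: True, t: False}


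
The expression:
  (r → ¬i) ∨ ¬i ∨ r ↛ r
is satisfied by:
  {i: False, r: False}
  {r: True, i: False}
  {i: True, r: False}


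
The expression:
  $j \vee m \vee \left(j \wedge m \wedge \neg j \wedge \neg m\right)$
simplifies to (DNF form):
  $j \vee m$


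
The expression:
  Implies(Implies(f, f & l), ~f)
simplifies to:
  ~f | ~l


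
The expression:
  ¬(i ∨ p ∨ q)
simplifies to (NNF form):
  ¬i ∧ ¬p ∧ ¬q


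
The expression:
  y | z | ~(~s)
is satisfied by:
  {y: True, z: True, s: True}
  {y: True, z: True, s: False}
  {y: True, s: True, z: False}
  {y: True, s: False, z: False}
  {z: True, s: True, y: False}
  {z: True, s: False, y: False}
  {s: True, z: False, y: False}


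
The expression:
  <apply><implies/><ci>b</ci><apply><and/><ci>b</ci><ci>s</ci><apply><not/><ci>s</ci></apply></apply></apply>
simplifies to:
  <apply><not/><ci>b</ci></apply>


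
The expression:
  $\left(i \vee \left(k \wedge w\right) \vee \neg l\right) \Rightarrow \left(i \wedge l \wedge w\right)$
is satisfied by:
  {l: True, w: False, i: False, k: False}
  {k: True, l: True, w: False, i: False}
  {w: True, l: True, i: False, k: False}
  {i: True, w: True, l: True, k: False}
  {i: True, k: True, w: True, l: True}


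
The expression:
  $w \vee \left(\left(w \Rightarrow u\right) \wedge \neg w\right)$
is always true.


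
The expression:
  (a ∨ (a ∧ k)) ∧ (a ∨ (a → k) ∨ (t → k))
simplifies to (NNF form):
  a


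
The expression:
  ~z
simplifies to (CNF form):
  ~z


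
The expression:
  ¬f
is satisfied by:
  {f: False}


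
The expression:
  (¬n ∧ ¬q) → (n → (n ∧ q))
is always true.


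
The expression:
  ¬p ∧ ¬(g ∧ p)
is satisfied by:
  {p: False}


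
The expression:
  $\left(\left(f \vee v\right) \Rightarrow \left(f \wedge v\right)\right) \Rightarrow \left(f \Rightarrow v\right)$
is always true.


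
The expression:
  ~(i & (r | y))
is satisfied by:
  {y: False, i: False, r: False}
  {r: True, y: False, i: False}
  {y: True, r: False, i: False}
  {r: True, y: True, i: False}
  {i: True, r: False, y: False}


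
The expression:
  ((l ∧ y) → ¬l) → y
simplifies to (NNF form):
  y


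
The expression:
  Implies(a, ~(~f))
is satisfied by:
  {f: True, a: False}
  {a: False, f: False}
  {a: True, f: True}


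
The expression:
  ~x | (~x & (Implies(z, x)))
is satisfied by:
  {x: False}


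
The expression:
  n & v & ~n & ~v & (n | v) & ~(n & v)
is never true.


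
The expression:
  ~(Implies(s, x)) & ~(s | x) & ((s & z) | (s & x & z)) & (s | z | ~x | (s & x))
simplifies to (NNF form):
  False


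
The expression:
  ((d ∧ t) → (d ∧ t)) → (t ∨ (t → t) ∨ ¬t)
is always true.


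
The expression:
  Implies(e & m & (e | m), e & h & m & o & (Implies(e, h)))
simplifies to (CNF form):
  (h | ~e | ~m) & (o | ~e | ~m)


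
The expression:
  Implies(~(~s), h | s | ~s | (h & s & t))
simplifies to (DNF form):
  True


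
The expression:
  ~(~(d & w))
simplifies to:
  d & w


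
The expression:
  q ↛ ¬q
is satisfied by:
  {q: True}


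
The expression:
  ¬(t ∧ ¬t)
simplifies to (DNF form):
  True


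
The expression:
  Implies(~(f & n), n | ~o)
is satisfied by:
  {n: True, o: False}
  {o: False, n: False}
  {o: True, n: True}


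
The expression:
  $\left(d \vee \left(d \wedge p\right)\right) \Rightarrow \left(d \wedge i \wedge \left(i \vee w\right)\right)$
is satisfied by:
  {i: True, d: False}
  {d: False, i: False}
  {d: True, i: True}


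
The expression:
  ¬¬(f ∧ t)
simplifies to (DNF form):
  f ∧ t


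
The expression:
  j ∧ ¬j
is never true.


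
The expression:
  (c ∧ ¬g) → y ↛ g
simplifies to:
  g ∨ y ∨ ¬c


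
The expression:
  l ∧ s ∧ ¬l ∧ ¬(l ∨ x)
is never true.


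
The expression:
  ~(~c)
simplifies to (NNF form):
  c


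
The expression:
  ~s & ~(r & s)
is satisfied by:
  {s: False}


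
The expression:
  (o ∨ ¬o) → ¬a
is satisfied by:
  {a: False}


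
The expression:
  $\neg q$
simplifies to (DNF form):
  $\neg q$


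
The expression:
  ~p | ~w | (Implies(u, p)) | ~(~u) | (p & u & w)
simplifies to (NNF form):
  True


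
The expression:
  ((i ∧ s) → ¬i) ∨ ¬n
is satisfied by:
  {s: False, n: False, i: False}
  {i: True, s: False, n: False}
  {n: True, s: False, i: False}
  {i: True, n: True, s: False}
  {s: True, i: False, n: False}
  {i: True, s: True, n: False}
  {n: True, s: True, i: False}


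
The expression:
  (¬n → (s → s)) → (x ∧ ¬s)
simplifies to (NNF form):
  x ∧ ¬s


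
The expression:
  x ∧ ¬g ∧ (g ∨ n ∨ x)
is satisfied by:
  {x: True, g: False}


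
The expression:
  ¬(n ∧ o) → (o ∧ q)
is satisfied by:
  {n: True, q: True, o: True}
  {n: True, o: True, q: False}
  {q: True, o: True, n: False}


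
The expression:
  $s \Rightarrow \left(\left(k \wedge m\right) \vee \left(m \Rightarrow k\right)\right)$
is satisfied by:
  {k: True, s: False, m: False}
  {s: False, m: False, k: False}
  {k: True, m: True, s: False}
  {m: True, s: False, k: False}
  {k: True, s: True, m: False}
  {s: True, k: False, m: False}
  {k: True, m: True, s: True}


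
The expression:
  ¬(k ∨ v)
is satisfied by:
  {v: False, k: False}


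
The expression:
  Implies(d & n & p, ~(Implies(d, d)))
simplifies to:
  ~d | ~n | ~p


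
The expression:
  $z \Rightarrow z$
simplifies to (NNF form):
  $\text{True}$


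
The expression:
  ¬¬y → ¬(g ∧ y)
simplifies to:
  ¬g ∨ ¬y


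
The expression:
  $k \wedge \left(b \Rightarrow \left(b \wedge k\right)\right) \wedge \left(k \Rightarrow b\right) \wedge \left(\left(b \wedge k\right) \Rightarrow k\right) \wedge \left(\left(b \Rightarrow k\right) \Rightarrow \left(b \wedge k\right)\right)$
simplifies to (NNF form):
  $b \wedge k$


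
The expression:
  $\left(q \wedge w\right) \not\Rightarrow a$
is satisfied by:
  {w: True, q: True, a: False}


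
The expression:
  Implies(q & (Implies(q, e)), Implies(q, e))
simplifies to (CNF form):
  True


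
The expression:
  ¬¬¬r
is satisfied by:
  {r: False}


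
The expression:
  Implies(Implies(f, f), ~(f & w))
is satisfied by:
  {w: False, f: False}
  {f: True, w: False}
  {w: True, f: False}


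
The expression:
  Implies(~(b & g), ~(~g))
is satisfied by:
  {g: True}


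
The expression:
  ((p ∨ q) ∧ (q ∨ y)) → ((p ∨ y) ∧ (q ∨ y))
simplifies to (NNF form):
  p ∨ y ∨ ¬q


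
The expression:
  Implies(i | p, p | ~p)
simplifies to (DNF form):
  True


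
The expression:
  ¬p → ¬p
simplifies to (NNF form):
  True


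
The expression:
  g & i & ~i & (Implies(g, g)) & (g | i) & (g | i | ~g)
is never true.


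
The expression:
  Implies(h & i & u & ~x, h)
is always true.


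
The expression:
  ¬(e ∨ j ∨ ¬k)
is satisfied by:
  {k: True, e: False, j: False}


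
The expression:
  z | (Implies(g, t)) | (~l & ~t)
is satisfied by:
  {t: True, z: True, l: False, g: False}
  {t: True, l: False, z: False, g: False}
  {z: True, t: False, l: False, g: False}
  {t: False, l: False, z: False, g: False}
  {g: True, t: True, z: True, l: False}
  {g: True, t: True, l: False, z: False}
  {g: True, z: True, t: False, l: False}
  {g: True, t: False, l: False, z: False}
  {t: True, l: True, z: True, g: False}
  {t: True, l: True, g: False, z: False}
  {l: True, z: True, g: False, t: False}
  {l: True, g: False, z: False, t: False}
  {t: True, l: True, g: True, z: True}
  {t: True, l: True, g: True, z: False}
  {l: True, g: True, z: True, t: False}


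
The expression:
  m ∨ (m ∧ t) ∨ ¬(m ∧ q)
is always true.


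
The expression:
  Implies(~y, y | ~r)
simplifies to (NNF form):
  y | ~r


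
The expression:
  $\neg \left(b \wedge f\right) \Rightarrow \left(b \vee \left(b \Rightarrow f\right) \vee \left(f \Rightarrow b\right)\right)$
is always true.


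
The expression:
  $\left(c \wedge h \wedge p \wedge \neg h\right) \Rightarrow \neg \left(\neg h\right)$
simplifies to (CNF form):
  $\text{True}$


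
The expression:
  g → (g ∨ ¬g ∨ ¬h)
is always true.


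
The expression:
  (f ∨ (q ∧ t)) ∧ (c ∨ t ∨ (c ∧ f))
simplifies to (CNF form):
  (c ∨ t) ∧ (f ∨ q) ∧ (f ∨ t) ∧ (c ∨ f ∨ q) ∧ (c ∨ f ∨ t) ∧ (c ∨ q ∨ t) ∧ (f ∨ q ∨ t)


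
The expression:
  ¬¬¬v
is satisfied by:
  {v: False}


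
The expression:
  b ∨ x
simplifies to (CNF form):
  b ∨ x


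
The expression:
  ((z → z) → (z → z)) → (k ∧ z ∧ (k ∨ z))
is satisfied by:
  {z: True, k: True}


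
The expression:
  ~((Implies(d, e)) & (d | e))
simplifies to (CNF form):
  ~e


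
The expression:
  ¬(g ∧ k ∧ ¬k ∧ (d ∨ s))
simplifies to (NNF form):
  True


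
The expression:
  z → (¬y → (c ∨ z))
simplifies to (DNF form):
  True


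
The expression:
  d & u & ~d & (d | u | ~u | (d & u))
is never true.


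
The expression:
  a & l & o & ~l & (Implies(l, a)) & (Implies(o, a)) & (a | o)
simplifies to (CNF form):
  False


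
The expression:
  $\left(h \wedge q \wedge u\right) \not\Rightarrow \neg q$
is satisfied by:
  {h: True, u: True, q: True}


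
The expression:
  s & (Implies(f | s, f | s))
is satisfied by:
  {s: True}


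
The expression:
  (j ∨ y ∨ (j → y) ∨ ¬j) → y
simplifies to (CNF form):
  y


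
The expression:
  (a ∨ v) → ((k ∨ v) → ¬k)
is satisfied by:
  {a: False, k: False, v: False}
  {v: True, a: False, k: False}
  {a: True, v: False, k: False}
  {v: True, a: True, k: False}
  {k: True, v: False, a: False}


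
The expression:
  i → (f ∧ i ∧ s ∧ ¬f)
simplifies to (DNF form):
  ¬i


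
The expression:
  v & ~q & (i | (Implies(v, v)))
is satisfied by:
  {v: True, q: False}


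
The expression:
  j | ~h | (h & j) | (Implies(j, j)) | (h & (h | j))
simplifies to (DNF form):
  True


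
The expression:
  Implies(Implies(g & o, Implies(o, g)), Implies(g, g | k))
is always true.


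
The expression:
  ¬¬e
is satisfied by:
  {e: True}


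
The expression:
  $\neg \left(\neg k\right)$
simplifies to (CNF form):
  $k$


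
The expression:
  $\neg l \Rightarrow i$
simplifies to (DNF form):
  $i \vee l$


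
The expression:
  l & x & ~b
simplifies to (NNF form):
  l & x & ~b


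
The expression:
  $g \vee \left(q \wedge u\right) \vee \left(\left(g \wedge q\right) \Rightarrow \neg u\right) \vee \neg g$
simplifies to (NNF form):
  $\text{True}$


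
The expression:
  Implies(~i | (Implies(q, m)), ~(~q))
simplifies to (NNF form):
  q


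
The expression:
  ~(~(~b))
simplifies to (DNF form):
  ~b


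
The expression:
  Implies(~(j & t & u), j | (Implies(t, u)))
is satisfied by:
  {u: True, j: True, t: False}
  {u: True, j: False, t: False}
  {j: True, u: False, t: False}
  {u: False, j: False, t: False}
  {t: True, u: True, j: True}
  {t: True, u: True, j: False}
  {t: True, j: True, u: False}


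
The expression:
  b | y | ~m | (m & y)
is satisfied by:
  {b: True, y: True, m: False}
  {b: True, m: False, y: False}
  {y: True, m: False, b: False}
  {y: False, m: False, b: False}
  {b: True, y: True, m: True}
  {b: True, m: True, y: False}
  {y: True, m: True, b: False}


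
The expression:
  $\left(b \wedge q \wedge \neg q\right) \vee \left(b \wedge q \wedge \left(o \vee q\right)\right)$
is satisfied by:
  {b: True, q: True}


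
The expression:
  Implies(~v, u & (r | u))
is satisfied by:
  {v: True, u: True}
  {v: True, u: False}
  {u: True, v: False}


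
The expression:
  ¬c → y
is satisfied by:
  {y: True, c: True}
  {y: True, c: False}
  {c: True, y: False}


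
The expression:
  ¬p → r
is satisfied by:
  {r: True, p: True}
  {r: True, p: False}
  {p: True, r: False}


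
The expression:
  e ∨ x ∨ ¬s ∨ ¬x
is always true.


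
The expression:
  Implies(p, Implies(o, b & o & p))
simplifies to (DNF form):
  b | ~o | ~p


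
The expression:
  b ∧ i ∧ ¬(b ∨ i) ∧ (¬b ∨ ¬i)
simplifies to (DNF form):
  False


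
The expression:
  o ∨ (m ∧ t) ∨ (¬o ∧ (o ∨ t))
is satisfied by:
  {t: True, o: True}
  {t: True, o: False}
  {o: True, t: False}


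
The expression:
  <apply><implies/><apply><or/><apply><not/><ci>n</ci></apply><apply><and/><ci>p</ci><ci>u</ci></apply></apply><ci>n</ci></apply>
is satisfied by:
  {n: True}


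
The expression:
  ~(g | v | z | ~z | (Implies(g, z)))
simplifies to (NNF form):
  False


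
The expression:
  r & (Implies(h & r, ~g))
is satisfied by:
  {r: True, h: False, g: False}
  {r: True, g: True, h: False}
  {r: True, h: True, g: False}


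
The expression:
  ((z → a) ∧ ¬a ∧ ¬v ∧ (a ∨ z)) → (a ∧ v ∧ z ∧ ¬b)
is always true.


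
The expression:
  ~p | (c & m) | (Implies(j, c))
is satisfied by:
  {c: True, p: False, j: False}
  {p: False, j: False, c: False}
  {j: True, c: True, p: False}
  {j: True, p: False, c: False}
  {c: True, p: True, j: False}
  {p: True, c: False, j: False}
  {j: True, p: True, c: True}


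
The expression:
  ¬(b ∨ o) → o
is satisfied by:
  {b: True, o: True}
  {b: True, o: False}
  {o: True, b: False}


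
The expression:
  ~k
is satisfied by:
  {k: False}


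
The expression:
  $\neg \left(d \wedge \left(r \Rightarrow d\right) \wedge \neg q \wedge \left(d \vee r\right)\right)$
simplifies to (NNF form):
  $q \vee \neg d$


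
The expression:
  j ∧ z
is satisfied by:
  {z: True, j: True}


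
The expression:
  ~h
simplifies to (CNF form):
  ~h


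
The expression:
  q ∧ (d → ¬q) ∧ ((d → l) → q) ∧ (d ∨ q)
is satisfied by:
  {q: True, d: False}


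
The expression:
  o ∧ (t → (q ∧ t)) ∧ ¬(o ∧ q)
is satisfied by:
  {o: True, q: False, t: False}


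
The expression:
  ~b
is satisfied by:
  {b: False}


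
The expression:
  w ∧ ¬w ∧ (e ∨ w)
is never true.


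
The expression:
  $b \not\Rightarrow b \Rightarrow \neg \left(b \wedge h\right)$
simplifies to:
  $\text{True}$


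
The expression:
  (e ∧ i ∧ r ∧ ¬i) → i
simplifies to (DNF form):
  True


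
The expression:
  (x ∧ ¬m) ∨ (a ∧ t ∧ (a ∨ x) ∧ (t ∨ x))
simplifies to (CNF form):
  (a ∨ x) ∧ (a ∨ ¬m) ∧ (t ∨ x) ∧ (t ∨ ¬m)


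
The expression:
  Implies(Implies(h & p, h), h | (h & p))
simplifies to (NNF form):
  h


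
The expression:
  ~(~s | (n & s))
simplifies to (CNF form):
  s & ~n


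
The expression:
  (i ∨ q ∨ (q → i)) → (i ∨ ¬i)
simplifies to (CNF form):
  True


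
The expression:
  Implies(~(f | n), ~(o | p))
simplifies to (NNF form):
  f | n | (~o & ~p)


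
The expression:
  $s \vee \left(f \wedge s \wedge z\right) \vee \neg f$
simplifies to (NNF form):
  $s \vee \neg f$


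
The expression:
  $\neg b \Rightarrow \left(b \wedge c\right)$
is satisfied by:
  {b: True}


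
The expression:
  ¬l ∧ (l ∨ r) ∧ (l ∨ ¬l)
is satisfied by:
  {r: True, l: False}


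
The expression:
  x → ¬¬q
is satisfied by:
  {q: True, x: False}
  {x: False, q: False}
  {x: True, q: True}


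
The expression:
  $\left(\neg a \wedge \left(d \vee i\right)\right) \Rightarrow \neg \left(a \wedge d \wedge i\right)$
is always true.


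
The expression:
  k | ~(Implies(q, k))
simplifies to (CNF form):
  k | q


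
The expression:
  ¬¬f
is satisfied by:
  {f: True}


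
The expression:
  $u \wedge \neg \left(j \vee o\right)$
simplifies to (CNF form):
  $u \wedge \neg j \wedge \neg o$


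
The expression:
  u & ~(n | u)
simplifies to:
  False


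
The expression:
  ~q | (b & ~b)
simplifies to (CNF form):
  ~q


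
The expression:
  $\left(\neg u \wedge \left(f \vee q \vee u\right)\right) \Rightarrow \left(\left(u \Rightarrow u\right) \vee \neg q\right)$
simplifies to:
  $\text{True}$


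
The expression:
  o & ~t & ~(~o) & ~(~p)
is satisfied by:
  {p: True, o: True, t: False}


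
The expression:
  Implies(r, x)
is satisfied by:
  {x: True, r: False}
  {r: False, x: False}
  {r: True, x: True}


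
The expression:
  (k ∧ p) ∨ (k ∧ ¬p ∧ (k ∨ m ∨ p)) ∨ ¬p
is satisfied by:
  {k: True, p: False}
  {p: False, k: False}
  {p: True, k: True}


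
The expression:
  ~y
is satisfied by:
  {y: False}


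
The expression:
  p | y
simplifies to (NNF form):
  p | y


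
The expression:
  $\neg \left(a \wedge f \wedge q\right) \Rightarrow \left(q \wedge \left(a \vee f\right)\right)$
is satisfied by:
  {q: True, a: True, f: True}
  {q: True, a: True, f: False}
  {q: True, f: True, a: False}


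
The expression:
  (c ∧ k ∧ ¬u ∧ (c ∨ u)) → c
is always true.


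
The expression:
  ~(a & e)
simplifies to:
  ~a | ~e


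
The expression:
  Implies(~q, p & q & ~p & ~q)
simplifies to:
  q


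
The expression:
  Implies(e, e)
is always true.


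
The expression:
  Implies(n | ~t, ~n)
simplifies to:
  ~n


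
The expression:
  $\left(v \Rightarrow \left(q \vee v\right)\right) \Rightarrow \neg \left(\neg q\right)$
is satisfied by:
  {q: True}


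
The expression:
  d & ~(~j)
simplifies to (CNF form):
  d & j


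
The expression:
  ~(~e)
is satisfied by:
  {e: True}


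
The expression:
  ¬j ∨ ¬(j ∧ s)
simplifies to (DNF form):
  ¬j ∨ ¬s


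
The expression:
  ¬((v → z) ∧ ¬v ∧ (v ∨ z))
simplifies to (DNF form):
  v ∨ ¬z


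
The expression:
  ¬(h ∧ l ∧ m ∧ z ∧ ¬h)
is always true.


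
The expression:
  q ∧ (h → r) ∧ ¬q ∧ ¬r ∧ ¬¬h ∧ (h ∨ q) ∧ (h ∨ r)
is never true.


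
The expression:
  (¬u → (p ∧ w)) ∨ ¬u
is always true.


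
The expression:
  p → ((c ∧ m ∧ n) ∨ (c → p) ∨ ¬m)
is always true.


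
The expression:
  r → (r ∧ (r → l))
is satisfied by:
  {l: True, r: False}
  {r: False, l: False}
  {r: True, l: True}


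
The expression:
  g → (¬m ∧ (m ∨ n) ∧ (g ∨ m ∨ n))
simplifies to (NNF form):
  (n ∧ ¬m) ∨ ¬g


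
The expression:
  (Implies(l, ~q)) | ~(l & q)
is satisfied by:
  {l: False, q: False}
  {q: True, l: False}
  {l: True, q: False}


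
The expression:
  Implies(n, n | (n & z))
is always true.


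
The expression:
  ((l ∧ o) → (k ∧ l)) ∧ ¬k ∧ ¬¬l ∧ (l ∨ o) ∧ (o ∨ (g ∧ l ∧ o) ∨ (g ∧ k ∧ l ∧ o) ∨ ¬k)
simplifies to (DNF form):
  l ∧ ¬k ∧ ¬o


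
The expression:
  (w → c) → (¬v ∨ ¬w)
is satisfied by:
  {w: False, v: False, c: False}
  {c: True, w: False, v: False}
  {v: True, w: False, c: False}
  {c: True, v: True, w: False}
  {w: True, c: False, v: False}
  {c: True, w: True, v: False}
  {v: True, w: True, c: False}


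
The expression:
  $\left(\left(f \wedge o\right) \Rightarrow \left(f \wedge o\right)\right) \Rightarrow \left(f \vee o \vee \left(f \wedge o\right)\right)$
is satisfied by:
  {o: True, f: True}
  {o: True, f: False}
  {f: True, o: False}


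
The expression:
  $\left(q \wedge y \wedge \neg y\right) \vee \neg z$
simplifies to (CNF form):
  $\neg z$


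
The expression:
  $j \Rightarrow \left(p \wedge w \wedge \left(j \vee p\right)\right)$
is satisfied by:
  {w: True, p: True, j: False}
  {w: True, p: False, j: False}
  {p: True, w: False, j: False}
  {w: False, p: False, j: False}
  {j: True, w: True, p: True}


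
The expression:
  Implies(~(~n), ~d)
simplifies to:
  ~d | ~n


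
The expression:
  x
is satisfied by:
  {x: True}


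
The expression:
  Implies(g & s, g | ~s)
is always true.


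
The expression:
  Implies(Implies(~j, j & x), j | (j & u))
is always true.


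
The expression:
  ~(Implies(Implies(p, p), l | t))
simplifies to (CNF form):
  ~l & ~t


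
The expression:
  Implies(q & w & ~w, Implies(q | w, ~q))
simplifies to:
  True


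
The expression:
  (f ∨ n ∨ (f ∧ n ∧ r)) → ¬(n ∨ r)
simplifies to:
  ¬n ∧ (¬f ∨ ¬r)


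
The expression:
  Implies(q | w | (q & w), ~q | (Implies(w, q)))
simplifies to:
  True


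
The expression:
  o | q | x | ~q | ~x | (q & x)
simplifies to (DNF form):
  True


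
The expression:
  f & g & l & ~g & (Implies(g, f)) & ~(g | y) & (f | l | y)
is never true.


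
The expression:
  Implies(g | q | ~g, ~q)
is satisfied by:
  {q: False}


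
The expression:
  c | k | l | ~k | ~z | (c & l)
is always true.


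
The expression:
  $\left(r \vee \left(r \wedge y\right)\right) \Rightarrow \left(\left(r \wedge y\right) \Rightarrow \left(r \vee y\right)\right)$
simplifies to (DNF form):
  $\text{True}$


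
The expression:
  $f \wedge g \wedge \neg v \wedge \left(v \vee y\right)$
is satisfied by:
  {f: True, g: True, y: True, v: False}


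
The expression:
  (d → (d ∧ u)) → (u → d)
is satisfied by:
  {d: True, u: False}
  {u: False, d: False}
  {u: True, d: True}


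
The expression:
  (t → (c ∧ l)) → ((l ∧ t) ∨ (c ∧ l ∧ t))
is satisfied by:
  {t: True}


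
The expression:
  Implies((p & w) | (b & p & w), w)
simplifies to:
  True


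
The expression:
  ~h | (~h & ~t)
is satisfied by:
  {h: False}


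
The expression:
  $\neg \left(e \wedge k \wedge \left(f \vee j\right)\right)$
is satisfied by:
  {j: False, k: False, e: False, f: False}
  {f: True, j: False, k: False, e: False}
  {j: True, f: False, k: False, e: False}
  {f: True, j: True, k: False, e: False}
  {e: True, f: False, j: False, k: False}
  {f: True, e: True, j: False, k: False}
  {e: True, j: True, f: False, k: False}
  {f: True, e: True, j: True, k: False}
  {k: True, e: False, j: False, f: False}
  {k: True, f: True, e: False, j: False}
  {k: True, j: True, e: False, f: False}
  {f: True, k: True, j: True, e: False}
  {k: True, e: True, f: False, j: False}


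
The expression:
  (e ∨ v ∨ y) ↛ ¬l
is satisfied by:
  {y: True, v: True, e: True, l: True}
  {y: True, v: True, l: True, e: False}
  {y: True, e: True, l: True, v: False}
  {y: True, l: True, e: False, v: False}
  {v: True, l: True, e: True, y: False}
  {v: True, l: True, e: False, y: False}
  {l: True, e: True, v: False, y: False}


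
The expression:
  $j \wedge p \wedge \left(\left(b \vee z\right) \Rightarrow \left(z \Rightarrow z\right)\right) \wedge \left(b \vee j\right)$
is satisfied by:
  {p: True, j: True}


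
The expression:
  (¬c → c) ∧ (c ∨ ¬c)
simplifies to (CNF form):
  c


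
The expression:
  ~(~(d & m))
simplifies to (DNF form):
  d & m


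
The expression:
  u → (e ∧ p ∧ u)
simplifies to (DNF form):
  (e ∧ p) ∨ ¬u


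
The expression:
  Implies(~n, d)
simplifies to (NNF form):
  d | n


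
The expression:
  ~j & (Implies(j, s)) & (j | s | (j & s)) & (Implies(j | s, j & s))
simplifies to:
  False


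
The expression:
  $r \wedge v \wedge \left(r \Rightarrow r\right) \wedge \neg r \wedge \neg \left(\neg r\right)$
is never true.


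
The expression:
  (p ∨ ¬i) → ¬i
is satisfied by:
  {p: False, i: False}
  {i: True, p: False}
  {p: True, i: False}


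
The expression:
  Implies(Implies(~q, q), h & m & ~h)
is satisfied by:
  {q: False}


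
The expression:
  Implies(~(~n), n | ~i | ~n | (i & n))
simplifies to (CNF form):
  True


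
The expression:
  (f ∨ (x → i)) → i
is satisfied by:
  {i: True, x: True, f: False}
  {i: True, f: False, x: False}
  {i: True, x: True, f: True}
  {i: True, f: True, x: False}
  {x: True, f: False, i: False}
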